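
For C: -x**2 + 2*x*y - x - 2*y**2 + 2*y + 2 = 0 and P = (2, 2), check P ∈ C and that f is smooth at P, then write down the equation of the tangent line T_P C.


Tangent line at P: -x - 2*y + 6 = 0.

Step 1: f(2, 2) = 0, so P lies on C.
Step 2: partial derivatives
  f_x(x, y) = -2*x + 2*y - 1, f_y(x, y) = 2*x - 4*y + 2.
  f_x(P) = -1, f_y(P) = -2 (gradient nonzero, so P is smooth).
Step 3: tangent line at P: -1·(x − 2) + -2·(y − 2) = 0.
Expanding: -x - 2*y + 6 = 0.


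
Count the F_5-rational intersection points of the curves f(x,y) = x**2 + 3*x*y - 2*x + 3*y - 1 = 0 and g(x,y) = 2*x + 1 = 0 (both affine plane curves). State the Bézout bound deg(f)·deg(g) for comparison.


Common zeros: {(2, 4)}; count = 1; Bézout bound = 2.

deg(f) = 2, deg(g) = 1, so Bézout bound = 2.
Scan x ∈ F_5. For each x, list the y ∈ F_5 with f(x, y) ≡ 0 and those with g(x, y) ≡ 0 (mod 5); the common zeros in that column are the intersection.
  x = 0: f ≡ 0 at y ∈ {2}; g ≡ 0 at y ∈ ∅; common: ∅.
  x = 1: f ≡ 0 at y ∈ {2}; g ≡ 0 at y ∈ ∅; common: ∅.
  x = 2: f ≡ 0 at y ∈ {4}; g ≡ 0 at y ∈ {0, 1, 2, 3, 4}; common: {4}.
  x = 3: f ≡ 0 at y ∈ {4}; g ≡ 0 at y ∈ ∅; common: ∅.
  x = 4: f ≡ 0 at y ∈ ∅; g ≡ 0 at y ∈ ∅; common: ∅.
Collecting: common zeros = {(2, 4)}, so the count is 1.
Comparison with the Bézout bound: 1 ≤ 2 = deg(f)·deg(g), as expected for curves with no common component (the affine F_5-count falls short of the bound because intersections may lie at infinity, over extension fields, or carry multiplicity).


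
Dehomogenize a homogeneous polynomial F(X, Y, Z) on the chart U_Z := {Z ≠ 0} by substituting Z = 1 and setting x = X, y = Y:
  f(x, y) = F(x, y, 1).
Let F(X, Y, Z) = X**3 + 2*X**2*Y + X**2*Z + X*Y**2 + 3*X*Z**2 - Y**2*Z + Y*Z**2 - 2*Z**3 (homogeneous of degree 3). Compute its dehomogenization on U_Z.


f(x, y) = x**3 + 2*x**2*y + x**2 + x*y**2 + 3*x - y**2 + y - 2

On U_Z we set Z = 1. Each monomial c·X^i·Y^j·Z^k in F becomes c·x^i·y^j·1^k = c·x^i·y^j.
Substituting Z = 1: F(X, Y, 1) = x**3 + 2*x**2*y + x**2 + x*y**2 + 3*x - y**2 + y - 2.
Note: deg(f) ≤ deg(F) = 3; strict inequality happens when F is divisible by Z (lost terms).


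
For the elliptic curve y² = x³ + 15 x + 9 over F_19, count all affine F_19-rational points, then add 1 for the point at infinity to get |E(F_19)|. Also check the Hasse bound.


Affine points = {(0, 3), (0, 16), (1, 5), (1, 14), (2, 3), (2, 16), (3, 9), (3, 10), (4, 0), (5, 0), (6, 7), (6, 12), (7, 1), (7, 18), (10, 0), (11, 2), (11, 17), (12, 6), (12, 13), (13, 8), (13, 11), (17, 3), (17, 16)}; affine count = 23; |E(F_19)| = 24.

Discriminant check: Δ ∝ 4a³ + 27b² = 4·15³ + 27·9² = 4·3375 + 27·81 ≡ 12 (mod 19). Nonzero ⇒ E is nonsingular.
For each x ∈ F_19, compute rhs = x³ + 15·x + 9 mod 19, then count y ∈ F_19 with y² ≡ rhs.
  x = 0: rhs = 9, matching y values: 3, 16 (2 points).
  x = 1: rhs = 6, matching y values: 5, 14 (2 points).
  x = 2: rhs = 9, matching y values: 3, 16 (2 points).
  x = 3: rhs = 5, matching y values: 9, 10 (2 points).
  x = 4: rhs = 0, matching y values: 0 (1 points).
  x = 5: rhs = 0, matching y values: 0 (1 points).
  x = 6: rhs = 11, matching y values: 7, 12 (2 points).
  x = 7: rhs = 1, matching y values: 1, 18 (2 points).
  x = 8: rhs = 14, matching y values: none (0 points).
  x = 9: rhs = 18, matching y values: none (0 points).
  x = 10: rhs = 0, matching y values: 0 (1 points).
  x = 11: rhs = 4, matching y values: 2, 17 (2 points).
  x = 12: rhs = 17, matching y values: 6, 13 (2 points).
  x = 13: rhs = 7, matching y values: 8, 11 (2 points).
  x = 14: rhs = 18, matching y values: none (0 points).
  x = 15: rhs = 18, matching y values: none (0 points).
  x = 16: rhs = 13, matching y values: none (0 points).
  x = 17: rhs = 9, matching y values: 3, 16 (2 points).
  x = 18: rhs = 12, matching y values: none (0 points).
Total affine count: 23.
Full point count |E(F_19)| = 23 + 1 = 24.
Hasse bound: |24 − (19+1)| = |4| = 4 ≤ 2√19 ≈ 8.7178 ✓.


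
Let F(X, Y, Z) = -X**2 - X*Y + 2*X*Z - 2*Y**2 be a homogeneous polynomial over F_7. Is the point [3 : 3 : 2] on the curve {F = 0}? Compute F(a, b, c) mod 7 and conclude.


F(3,3,2) ≡ 4 (mod 7); P is NOT on the curve.

Evaluate F(3, 3, 2) term-by-term (mod 7).
  -X**2 ↦ -1·9·1·1 = -9
  -X*Y ↦ -1·3·3·1 = -9
  2*X*Z ↦ 2·3·1·2 = 12
  -2*Y**2 ↦ -2·1·9·1 = -18
Sum: F(3, 3, 2) = (-9) + (-9) + (12) + (-18) = -24.
Reducing mod 7: -24 ≡ 4 (mod 7).
Since F(a, b, c) ≡ 4 ≠ 0 (mod 7), P does NOT lie on the curve.


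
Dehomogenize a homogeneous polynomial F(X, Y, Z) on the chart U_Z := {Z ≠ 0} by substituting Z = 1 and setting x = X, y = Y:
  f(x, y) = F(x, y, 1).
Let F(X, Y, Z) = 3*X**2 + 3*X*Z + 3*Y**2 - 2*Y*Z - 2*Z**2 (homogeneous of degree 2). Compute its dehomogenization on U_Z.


f(x, y) = 3*x**2 + 3*x + 3*y**2 - 2*y - 2

On U_Z we set Z = 1. Each monomial c·X^i·Y^j·Z^k in F becomes c·x^i·y^j·1^k = c·x^i·y^j.
Substituting Z = 1: F(X, Y, 1) = 3*x**2 + 3*x + 3*y**2 - 2*y - 2.
Note: deg(f) ≤ deg(F) = 2; strict inequality happens when F is divisible by Z (lost terms).


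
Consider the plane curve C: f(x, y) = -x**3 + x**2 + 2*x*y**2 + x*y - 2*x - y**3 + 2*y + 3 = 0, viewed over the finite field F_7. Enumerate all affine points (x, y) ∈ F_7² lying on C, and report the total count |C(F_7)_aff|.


Affine F_7-points: {(0, 5), (1, 2), (3, 0), (3, 3), (4, 4), (5, 1), (6, 0), (6, 2), (6, 3)}; count = 9.

For each of the 49 pairs (x, y) ∈ F_7², evaluate f(x, y) mod 7. Record the zeros.
  x = 0: [0↦3, 1↦4, 2↦6, 3↦3, 4↦3, 5↦0, 6↦2]  zeros at y ∈ {5}
  x = 1: [0↦1, 1↦5, 2↦0, 3↦1, 4↦2, 5↦4, 6↦1]  zeros at y ∈ {2}
  x = 2: [0↦2, 1↦2, 2↦4, 3↦2, 4↦4, 5↦4, 6↦3]  zeros at y ∈ ∅
  x = 3: [0↦0, 1↦3, 2↦5, 3↦0, 4↦3, 5↦1, 6↦2]  zeros at y ∈ {0, 3}
  x = 4: [0↦3, 1↦2, 2↦4, 3↦3, 4↦0, 5↦3, 6↦6]  zeros at y ∈ {4}
  x = 5: [0↦5, 1↦0, 2↦2, 3↦5, 4↦3, 5↦4, 6↦2]  zeros at y ∈ {1}
  x = 6: [0↦0, 1↦5, 2↦0, 3↦0, 4↦6, 5↦5, 6↦5]  zeros at y ∈ {0, 2, 3}
Collecting zeros: affine points = {(0, 5), (1, 2), (3, 0), (3, 3), (4, 4), (5, 1), (6, 0), (6, 2), (6, 3)}.
Total count |C(F_7)_aff| = 9.


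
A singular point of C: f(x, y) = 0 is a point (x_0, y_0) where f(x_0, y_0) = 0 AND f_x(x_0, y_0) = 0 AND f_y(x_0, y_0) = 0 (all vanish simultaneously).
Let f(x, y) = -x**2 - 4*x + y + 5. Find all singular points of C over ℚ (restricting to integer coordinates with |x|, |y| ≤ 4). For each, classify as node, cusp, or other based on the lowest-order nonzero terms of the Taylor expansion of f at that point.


No singular points in the scanned grid; C is smooth there.

Compute partial derivatives:
  f_x = -2*x - 4.
  f_y = 1.
f_y = 1 is a nonzero constant, so f_y never vanishes: no point (x, y) can satisfy f = f_x = f_y = 0. In particular no (x, y) ∈ {−4, ..., 4}² is singular; the curve is smooth.


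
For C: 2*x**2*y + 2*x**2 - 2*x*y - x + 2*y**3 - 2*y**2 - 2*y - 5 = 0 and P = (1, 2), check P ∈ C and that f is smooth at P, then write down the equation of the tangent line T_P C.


Tangent line at P: 7*x + 14*y - 35 = 0.

Step 1: f(1, 2) = 0, so P lies on C.
Step 2: partial derivatives
  f_x(x, y) = 4*x*y + 4*x - 2*y - 1, f_y(x, y) = 2*x**2 - 2*x + 6*y**2 - 4*y - 2.
  f_x(P) = 7, f_y(P) = 14 (gradient nonzero, so P is smooth).
Step 3: tangent line at P: 7·(x − 1) + 14·(y − 2) = 0.
Expanding: 7*x + 14*y - 35 = 0.


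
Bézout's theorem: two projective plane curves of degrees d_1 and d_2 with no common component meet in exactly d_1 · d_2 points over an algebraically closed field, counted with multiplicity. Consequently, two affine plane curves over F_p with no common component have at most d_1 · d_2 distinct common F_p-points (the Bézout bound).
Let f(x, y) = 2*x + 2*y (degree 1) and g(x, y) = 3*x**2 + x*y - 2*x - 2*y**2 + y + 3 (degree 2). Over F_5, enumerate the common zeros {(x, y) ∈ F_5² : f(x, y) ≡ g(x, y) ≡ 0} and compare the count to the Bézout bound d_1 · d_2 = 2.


Common zeros: {(1, 4)}; count = 1; Bézout bound = 2.

deg(f) = 1, deg(g) = 2, so Bézout bound = 2.
Scan x ∈ F_5. For each x, list the y ∈ F_5 with f(x, y) ≡ 0 and those with g(x, y) ≡ 0 (mod 5); the common zeros in that column are the intersection.
  x = 0: f ≡ 0 at y ∈ {0}; g ≡ 0 at y ∈ {4}; common: ∅.
  x = 1: f ≡ 0 at y ∈ {4}; g ≡ 0 at y ∈ {2, 4}; common: {4}.
  x = 2: f ≡ 0 at y ∈ {3}; g ≡ 0 at y ∈ ∅; common: ∅.
  x = 3: f ≡ 0 at y ∈ {2}; g ≡ 0 at y ∈ ∅; common: ∅.
  x = 4: f ≡ 0 at y ∈ {1}; g ≡ 0 at y ∈ {2, 3}; common: ∅.
Collecting: common zeros = {(1, 4)}, so the count is 1.
Comparison with the Bézout bound: 1 ≤ 2 = deg(f)·deg(g), as expected for curves with no common component (the affine F_5-count falls short of the bound because intersections may lie at infinity, over extension fields, or carry multiplicity).


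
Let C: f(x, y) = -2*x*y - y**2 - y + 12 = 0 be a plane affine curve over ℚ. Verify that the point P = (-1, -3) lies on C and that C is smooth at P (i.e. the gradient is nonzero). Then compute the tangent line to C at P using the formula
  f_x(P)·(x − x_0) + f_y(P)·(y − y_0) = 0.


Tangent line at P: 6*x + 7*y + 27 = 0.

Step 1: f(-1, -3) = 0, so P lies on C.
Step 2: partial derivatives
  f_x(x, y) = -2*y, f_y(x, y) = -2*x - 2*y - 1.
  f_x(P) = 6, f_y(P) = 7 (gradient nonzero, so P is smooth).
Step 3: tangent line at P: 6·(x − -1) + 7·(y − -3) = 0.
Expanding: 6*x + 7*y + 27 = 0.


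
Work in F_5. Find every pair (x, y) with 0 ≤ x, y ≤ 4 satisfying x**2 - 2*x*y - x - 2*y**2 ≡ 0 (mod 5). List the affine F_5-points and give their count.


Affine F_5-points: {(0, 0), (1, 0), (1, 4), (3, 3), (3, 4), (4, 3)}; count = 6.

For each of the 25 pairs (x, y) ∈ F_5², evaluate f(x, y) mod 5. Record the zeros.
  x = 0: [0↦0, 1↦3, 2↦2, 3↦2, 4↦3]  zeros at y ∈ {0}
  x = 1: [0↦0, 1↦1, 2↦3, 3↦1, 4↦0]  zeros at y ∈ {0, 4}
  x = 2: [0↦2, 1↦1, 2↦1, 3↦2, 4↦4]  zeros at y ∈ ∅
  x = 3: [0↦1, 1↦3, 2↦1, 3↦0, 4↦0]  zeros at y ∈ {3, 4}
  x = 4: [0↦2, 1↦2, 2↦3, 3↦0, 4↦3]  zeros at y ∈ {3}
Collecting zeros: affine points = {(0, 0), (1, 0), (1, 4), (3, 3), (3, 4), (4, 3)}.
Total count |C(F_5)_aff| = 6.


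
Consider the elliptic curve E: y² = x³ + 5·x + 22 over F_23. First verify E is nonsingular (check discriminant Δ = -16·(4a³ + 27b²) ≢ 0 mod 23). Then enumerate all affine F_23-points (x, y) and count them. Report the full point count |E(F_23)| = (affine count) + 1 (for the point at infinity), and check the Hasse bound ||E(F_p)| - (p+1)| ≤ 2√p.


Affine points = {(3, 8), (3, 15), (7, 3), (7, 20), (12, 4), (12, 19), (16, 9), (16, 14), (17, 11), (17, 12), (20, 7), (20, 16), (21, 2), (21, 21), (22, 4), (22, 19)}; affine count = 16; |E(F_23)| = 17.

Discriminant check: Δ ∝ 4a³ + 27b² = 4·5³ + 27·22² = 4·125 + 27·484 ≡ 21 (mod 23). Nonzero ⇒ E is nonsingular.
For each x ∈ F_23, compute rhs = x³ + 5·x + 22 mod 23, then count y ∈ F_23 with y² ≡ rhs.
  x = 0: rhs = 22, matching y values: none (0 points).
  x = 1: rhs = 5, matching y values: none (0 points).
  x = 2: rhs = 17, matching y values: none (0 points).
  x = 3: rhs = 18, matching y values: 8, 15 (2 points).
  x = 4: rhs = 14, matching y values: none (0 points).
  x = 5: rhs = 11, matching y values: none (0 points).
  x = 6: rhs = 15, matching y values: none (0 points).
  x = 7: rhs = 9, matching y values: 3, 20 (2 points).
  x = 8: rhs = 22, matching y values: none (0 points).
  x = 9: rhs = 14, matching y values: none (0 points).
  x = 10: rhs = 14, matching y values: none (0 points).
  x = 11: rhs = 5, matching y values: none (0 points).
  x = 12: rhs = 16, matching y values: 4, 19 (2 points).
  x = 13: rhs = 7, matching y values: none (0 points).
  x = 14: rhs = 7, matching y values: none (0 points).
  x = 15: rhs = 22, matching y values: none (0 points).
  x = 16: rhs = 12, matching y values: 9, 14 (2 points).
  x = 17: rhs = 6, matching y values: 11, 12 (2 points).
  x = 18: rhs = 10, matching y values: none (0 points).
  x = 19: rhs = 7, matching y values: none (0 points).
  x = 20: rhs = 3, matching y values: 7, 16 (2 points).
  x = 21: rhs = 4, matching y values: 2, 21 (2 points).
  x = 22: rhs = 16, matching y values: 4, 19 (2 points).
Total affine count: 16.
Full point count |E(F_23)| = 16 + 1 = 17.
Hasse bound: |17 − (23+1)| = |-7| = 7 ≤ 2√23 ≈ 9.5917 ✓.


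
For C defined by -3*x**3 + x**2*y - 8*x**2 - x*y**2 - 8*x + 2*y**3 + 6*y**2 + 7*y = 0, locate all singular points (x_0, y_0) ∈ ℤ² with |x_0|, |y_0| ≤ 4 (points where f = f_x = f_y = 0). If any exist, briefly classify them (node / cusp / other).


Singular points: {(-1, -1)}; classification: cusp.

Compute partial derivatives:
  f_x = -9*x**2 + 2*x*y - 16*x - y**2 - 8.
  f_y = x**2 - 2*x*y + 6*y**2 + 12*y + 7.
Scan x_0 ∈ {−4, ..., 4}. For each x_0, f_y(x_0, y) is a polynomial in y; find its integer roots y ∈ {−4, ..., 4}, then test f_x and f at those candidates.
  x = -4: f_y(-4, y) = 6*y**2 + 20*y + 23; no integer root y with |y| ≤ 4.
  x = -3: f_y(-3, y) = 6*y**2 + 18*y + 16; no integer root y with |y| ≤ 4.
  x = -2: f_y(-2, y) = 6*y**2 + 16*y + 11; no integer root y with |y| ≤ 4.
  x = -1: f_y(-1, y) = 6*y**2 + 14*y + 8; vanishes at y ∈ {-1}. (-1, -1): f_x = 0, f = 0 — SINGULAR.
  x = 0: f_y(0, y) = 6*y**2 + 12*y + 7; no integer root y with |y| ≤ 4.
  x = 1: f_y(1, y) = 6*y**2 + 10*y + 8; no integer root y with |y| ≤ 4.
  x = 2: f_y(2, y) = 6*y**2 + 8*y + 11; no integer root y with |y| ≤ 4.
  x = 3: f_y(3, y) = 6*y**2 + 6*y + 16; no integer root y with |y| ≤ 4.
  x = 4: f_y(4, y) = 6*y**2 + 4*y + 23; no integer root y with |y| ≤ 4.
Only singular point on the grid: (-1, -1).
Classify: substitute x = -1 + u, y = -1 + v and expand: f = -3*u**3 + u**2*v - u*v**2 + 2*v**3 + v**2.
No constant or linear terms (consistent with a singular point). Quadratic part: v**2. Cubic part: -3*u**3 + u**2*v - u*v**2 + 2*v**3.
The quadratic part v**2 is a perfect square, so there is a single (double) tangent line v = 0, i.e. y = -1. Restricting the cubic part to that line (v = 0) leaves -3*u**3 ≠ 0, so f is not divisible by v and the branch is v² ≈ 3*u**3 to lowest order — this is a cusp.
Classification: cusp.


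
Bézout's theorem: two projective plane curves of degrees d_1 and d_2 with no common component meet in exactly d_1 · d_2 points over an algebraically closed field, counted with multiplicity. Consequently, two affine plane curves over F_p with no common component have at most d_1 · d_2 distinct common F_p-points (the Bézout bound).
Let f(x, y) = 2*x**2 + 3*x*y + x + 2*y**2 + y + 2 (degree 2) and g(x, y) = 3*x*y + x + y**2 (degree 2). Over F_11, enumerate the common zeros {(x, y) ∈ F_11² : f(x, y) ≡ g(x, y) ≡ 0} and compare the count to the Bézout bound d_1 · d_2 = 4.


Common zeros: {(3, 9), (8, 1), (9, 3)}; count = 3; Bézout bound = 4.

deg(f) = 2, deg(g) = 2, so Bézout bound = 4.
Scan x ∈ F_11. For each x, list the y ∈ F_11 with f(x, y) ≡ 0 and those with g(x, y) ≡ 0 (mod 11); the common zeros in that column are the intersection.
  x = 0: f ≡ 0 at y ∈ ∅; g ≡ 0 at y ∈ {0}; common: ∅.
  x = 1: f ≡ 0 at y ∈ {1, 8}; g ≡ 0 at y ∈ {2, 6}; common: ∅.
  x = 2: f ≡ 0 at y ∈ ∅; g ≡ 0 at y ∈ ∅; common: ∅.
  x = 3: f ≡ 0 at y ∈ {8, 9}; g ≡ 0 at y ∈ {4, 9}; common: {9}.
  x = 4: f ≡ 0 at y ∈ ∅; g ≡ 0 at y ∈ ∅; common: ∅.
  x = 5: f ≡ 0 at y ∈ {5, 9}; g ≡ 0 at y ∈ ∅; common: ∅.
  x = 6: f ≡ 0 at y ∈ ∅; g ≡ 0 at y ∈ {5, 10}; common: ∅.
  x = 7: f ≡ 0 at y ∈ ∅; g ≡ 0 at y ∈ ∅; common: ∅.
  x = 8: f ≡ 0 at y ∈ {1, 3}; g ≡ 0 at y ∈ {1, 8}; common: {1}.
  x = 9: f ≡ 0 at y ∈ {3, 5}; g ≡ 0 at y ∈ {3}; common: {3}.
  x = 10: f ≡ 0 at y ∈ ∅; g ≡ 0 at y ∈ ∅; common: ∅.
Collecting: common zeros = {(3, 9), (8, 1), (9, 3)}, so the count is 3.
Comparison with the Bézout bound: 3 ≤ 4 = deg(f)·deg(g), as expected for curves with no common component (the affine F_11-count falls short of the bound because intersections may lie at infinity, over extension fields, or carry multiplicity).


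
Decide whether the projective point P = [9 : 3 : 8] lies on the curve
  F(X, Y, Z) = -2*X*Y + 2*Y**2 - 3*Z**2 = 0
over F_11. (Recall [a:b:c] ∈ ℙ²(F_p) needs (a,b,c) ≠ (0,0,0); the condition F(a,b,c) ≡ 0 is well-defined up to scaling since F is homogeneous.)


F(9,3,8) ≡ 3 (mod 11); P is NOT on the curve.

Evaluate F(9, 3, 8) term-by-term (mod 11).
  -2*X*Y ↦ -2·9·3·1 = -54
  2*Y**2 ↦ 2·1·9·1 = 18
  -3*Z**2 ↦ -3·1·1·64 = -192
Sum: F(9, 3, 8) = (-54) + (18) + (-192) = -228.
Reducing mod 11: -228 ≡ 3 (mod 11).
Since F(a, b, c) ≡ 3 ≠ 0 (mod 11), P does NOT lie on the curve.


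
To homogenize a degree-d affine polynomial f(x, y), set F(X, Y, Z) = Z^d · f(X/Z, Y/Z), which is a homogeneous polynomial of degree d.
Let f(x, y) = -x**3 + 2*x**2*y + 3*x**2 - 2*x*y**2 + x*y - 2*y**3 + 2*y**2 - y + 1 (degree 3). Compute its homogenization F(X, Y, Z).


F(X, Y, Z) = -X**3 + 2*X**2*Y + 3*X**2*Z - 2*X*Y**2 + X*Y*Z - 2*Y**3 + 2*Y**2*Z - Y*Z**2 + Z**3

deg(f) = 3.
Substitute x = X/Z, y = Y/Z into f, then multiply by Z^3.
  monomial -1·x^3·y^0 ↦ -1·X^3·Y^0·Z^0.
  monomial 2·x^2·y^1 ↦ 2·X^2·Y^1·Z^0.
  monomial 3·x^2·y^0 ↦ 3·X^2·Y^0·Z^1.
  monomial -2·x^1·y^2 ↦ -2·X^1·Y^2·Z^0.
  monomial 1·x^1·y^1 ↦ 1·X^1·Y^1·Z^1.
  monomial -2·x^0·y^3 ↦ -2·X^0·Y^3·Z^0.
  monomial 2·x^0·y^2 ↦ 2·X^0·Y^2·Z^1.
  monomial -1·x^0·y^1 ↦ -1·X^0·Y^1·Z^2.
  monomial 1·x^0·y^0 ↦ 1·X^0·Y^0·Z^3.
Collecting: F(X, Y, Z) = -X**3 + 2*X**2*Y + 3*X**2*Z - 2*X*Y**2 + X*Y*Z - 2*Y**3 + 2*Y**2*Z - Y*Z**2 + Z**3.


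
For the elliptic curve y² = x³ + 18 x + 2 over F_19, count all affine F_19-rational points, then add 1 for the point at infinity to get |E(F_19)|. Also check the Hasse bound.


Affine points = {(3, 8), (3, 11), (4, 9), (4, 10), (9, 0), (10, 2), (10, 17), (11, 7), (11, 12), (13, 1), (13, 18), (16, 4), (16, 15)}; affine count = 13; |E(F_19)| = 14.

Discriminant check: Δ ∝ 4a³ + 27b² = 4·18³ + 27·2² = 4·5832 + 27·4 ≡ 9 (mod 19). Nonzero ⇒ E is nonsingular.
For each x ∈ F_19, compute rhs = x³ + 18·x + 2 mod 19, then count y ∈ F_19 with y² ≡ rhs.
  x = 0: rhs = 2, matching y values: none (0 points).
  x = 1: rhs = 2, matching y values: none (0 points).
  x = 2: rhs = 8, matching y values: none (0 points).
  x = 3: rhs = 7, matching y values: 8, 11 (2 points).
  x = 4: rhs = 5, matching y values: 9, 10 (2 points).
  x = 5: rhs = 8, matching y values: none (0 points).
  x = 6: rhs = 3, matching y values: none (0 points).
  x = 7: rhs = 15, matching y values: none (0 points).
  x = 8: rhs = 12, matching y values: none (0 points).
  x = 9: rhs = 0, matching y values: 0 (1 points).
  x = 10: rhs = 4, matching y values: 2, 17 (2 points).
  x = 11: rhs = 11, matching y values: 7, 12 (2 points).
  x = 12: rhs = 8, matching y values: none (0 points).
  x = 13: rhs = 1, matching y values: 1, 18 (2 points).
  x = 14: rhs = 15, matching y values: none (0 points).
  x = 15: rhs = 18, matching y values: none (0 points).
  x = 16: rhs = 16, matching y values: 4, 15 (2 points).
  x = 17: rhs = 15, matching y values: none (0 points).
  x = 18: rhs = 2, matching y values: none (0 points).
Total affine count: 13.
Full point count |E(F_19)| = 13 + 1 = 14.
Hasse bound: |14 − (19+1)| = |-6| = 6 ≤ 2√19 ≈ 8.7178 ✓.


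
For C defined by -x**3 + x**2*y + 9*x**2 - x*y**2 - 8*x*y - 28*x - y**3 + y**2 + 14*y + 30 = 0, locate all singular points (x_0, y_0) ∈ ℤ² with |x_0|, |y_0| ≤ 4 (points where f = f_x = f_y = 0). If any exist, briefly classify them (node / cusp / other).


Singular points: {(3, -1)}; classification: node.

Compute partial derivatives:
  f_x = -3*x**2 + 2*x*y + 18*x - y**2 - 8*y - 28.
  f_y = x**2 - 2*x*y - 8*x - 3*y**2 + 2*y + 14.
Scan x_0 ∈ {−4, ..., 4}. For each x_0, f_y(x_0, y) is a polynomial in y; find its integer roots y ∈ {−4, ..., 4}, then test f_x and f at those candidates.
  x = -4: f_y(-4, y) = -3*y**2 + 10*y + 62; no integer root y with |y| ≤ 4.
  x = -3: f_y(-3, y) = -3*y**2 + 8*y + 47; no integer root y with |y| ≤ 4.
  x = -2: f_y(-2, y) = -3*y**2 + 6*y + 34; no integer root y with |y| ≤ 4.
  x = -1: f_y(-1, y) = -3*y**2 + 4*y + 23; no integer root y with |y| ≤ 4.
  x = 0: f_y(0, y) = -3*y**2 + 2*y + 14; no integer root y with |y| ≤ 4.
  x = 1: f_y(1, y) = 7 - 3*y**2; no integer root y with |y| ≤ 4.
  x = 2: f_y(2, y) = -3*y**2 - 2*y + 2; no integer root y with |y| ≤ 4.
  x = 3: f_y(3, y) = -3*y**2 - 4*y - 1; vanishes at y ∈ {-1}. (3, -1): f_x = 0, f = 0 — SINGULAR.
  x = 4: f_y(4, y) = -3*y**2 - 6*y - 2; no integer root y with |y| ≤ 4.
Only singular point on the grid: (3, -1).
Classify: substitute x = 3 + u, y = -1 + v and expand: f = -u**3 + u**2*v - u**2 - u*v**2 - v**3 + v**2.
No constant or linear terms (consistent with a singular point). Quadratic part: -u**2 + v**2. Cubic part: -u**3 + u**2*v - u*v**2 - v**3.
The quadratic part v**2 - u**2 = (v − u)(v + u) splits into two distinct linear factors, so there are two distinct tangent lines y − -1 = ±(x − 3) — this is a node (ordinary double point).
Classification: node.


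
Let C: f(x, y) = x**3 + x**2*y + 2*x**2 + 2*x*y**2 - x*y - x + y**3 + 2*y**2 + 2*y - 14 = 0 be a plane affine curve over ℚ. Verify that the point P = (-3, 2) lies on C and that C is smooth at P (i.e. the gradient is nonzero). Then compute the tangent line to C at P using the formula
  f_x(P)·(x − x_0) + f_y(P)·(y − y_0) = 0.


Tangent line at P: 8*x + 10*y + 4 = 0.

Step 1: f(-3, 2) = 0, so P lies on C.
Step 2: partial derivatives
  f_x(x, y) = 3*x**2 + 2*x*y + 4*x + 2*y**2 - y - 1, f_y(x, y) = x**2 + 4*x*y - x + 3*y**2 + 4*y + 2.
  f_x(P) = 8, f_y(P) = 10 (gradient nonzero, so P is smooth).
Step 3: tangent line at P: 8·(x − -3) + 10·(y − 2) = 0.
Expanding: 8*x + 10*y + 4 = 0.


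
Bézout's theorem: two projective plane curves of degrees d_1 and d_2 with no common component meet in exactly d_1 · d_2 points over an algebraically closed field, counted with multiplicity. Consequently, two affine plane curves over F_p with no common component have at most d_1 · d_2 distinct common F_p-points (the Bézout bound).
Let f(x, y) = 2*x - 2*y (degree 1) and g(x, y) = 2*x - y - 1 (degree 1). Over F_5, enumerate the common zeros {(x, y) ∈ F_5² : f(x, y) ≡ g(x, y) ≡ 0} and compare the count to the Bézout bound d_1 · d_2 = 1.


Common zeros: {(1, 1)}; count = 1; Bézout bound = 1.

deg(f) = 1, deg(g) = 1, so Bézout bound = 1.
Scan x ∈ F_5. For each x, list the y ∈ F_5 with f(x, y) ≡ 0 and those with g(x, y) ≡ 0 (mod 5); the common zeros in that column are the intersection.
  x = 0: f ≡ 0 at y ∈ {0}; g ≡ 0 at y ∈ {4}; common: ∅.
  x = 1: f ≡ 0 at y ∈ {1}; g ≡ 0 at y ∈ {1}; common: {1}.
  x = 2: f ≡ 0 at y ∈ {2}; g ≡ 0 at y ∈ {3}; common: ∅.
  x = 3: f ≡ 0 at y ∈ {3}; g ≡ 0 at y ∈ {0}; common: ∅.
  x = 4: f ≡ 0 at y ∈ {4}; g ≡ 0 at y ∈ {2}; common: ∅.
Collecting: common zeros = {(1, 1)}, so the count is 1.
Comparison with the Bézout bound: 1 ≤ 1 = deg(f)·deg(g), as expected for curves with no common component (the bound is attained).


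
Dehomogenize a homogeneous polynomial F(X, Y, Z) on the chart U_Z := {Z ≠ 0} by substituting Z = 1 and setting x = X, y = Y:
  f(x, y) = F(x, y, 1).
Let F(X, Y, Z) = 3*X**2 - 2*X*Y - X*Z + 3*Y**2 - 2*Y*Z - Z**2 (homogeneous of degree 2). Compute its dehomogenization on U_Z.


f(x, y) = 3*x**2 - 2*x*y - x + 3*y**2 - 2*y - 1

On U_Z we set Z = 1. Each monomial c·X^i·Y^j·Z^k in F becomes c·x^i·y^j·1^k = c·x^i·y^j.
Substituting Z = 1: F(X, Y, 1) = 3*x**2 - 2*x*y - x + 3*y**2 - 2*y - 1.
Note: deg(f) ≤ deg(F) = 2; strict inequality happens when F is divisible by Z (lost terms).


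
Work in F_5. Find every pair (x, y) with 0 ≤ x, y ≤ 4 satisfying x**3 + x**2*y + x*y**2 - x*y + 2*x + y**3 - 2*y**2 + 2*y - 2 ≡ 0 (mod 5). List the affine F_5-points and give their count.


Affine F_5-points: {(1, 3), (2, 0), (2, 1), (2, 4), (4, 0)}; count = 5.

For each of the 25 pairs (x, y) ∈ F_5², evaluate f(x, y) mod 5. Record the zeros.
  x = 0: [0↦3, 1↦4, 2↦2, 3↦3, 4↦3]  zeros at y ∈ ∅
  x = 1: [0↦1, 1↦3, 2↦4, 3↦0, 4↦2]  zeros at y ∈ {3}
  x = 2: [0↦0, 1↦0, 2↦1, 3↦4, 4↦0]  zeros at y ∈ {0, 1, 4}
  x = 3: [0↦1, 1↦1, 2↦4, 3↦1, 4↦3]  zeros at y ∈ ∅
  x = 4: [0↦0, 1↦2, 2↦4, 3↦2, 4↦2]  zeros at y ∈ {0}
Collecting zeros: affine points = {(1, 3), (2, 0), (2, 1), (2, 4), (4, 0)}.
Total count |C(F_5)_aff| = 5.


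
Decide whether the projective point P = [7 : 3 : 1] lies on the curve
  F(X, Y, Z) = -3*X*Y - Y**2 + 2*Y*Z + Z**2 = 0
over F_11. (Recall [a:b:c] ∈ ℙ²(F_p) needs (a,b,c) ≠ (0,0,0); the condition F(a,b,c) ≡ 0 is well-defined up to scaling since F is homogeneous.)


F(7,3,1) ≡ 1 (mod 11); P is NOT on the curve.

Evaluate F(7, 3, 1) term-by-term (mod 11).
  -3*X*Y ↦ -3·7·3·1 = -63
  -Y**2 ↦ -1·1·9·1 = -9
  2*Y*Z ↦ 2·1·3·1 = 6
  Z**2 ↦ 1·1·1·1 = 1
Sum: F(7, 3, 1) = (-63) + (-9) + (6) + (1) = -65.
Reducing mod 11: -65 ≡ 1 (mod 11).
Since F(a, b, c) ≡ 1 ≠ 0 (mod 11), P does NOT lie on the curve.


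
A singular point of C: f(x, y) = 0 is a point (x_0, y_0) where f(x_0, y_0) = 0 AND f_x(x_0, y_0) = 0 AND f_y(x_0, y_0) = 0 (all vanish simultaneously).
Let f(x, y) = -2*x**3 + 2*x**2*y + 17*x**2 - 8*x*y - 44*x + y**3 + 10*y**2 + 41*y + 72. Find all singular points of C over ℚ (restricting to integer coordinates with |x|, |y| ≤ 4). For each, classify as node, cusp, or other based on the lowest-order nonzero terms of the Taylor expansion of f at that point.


Singular points: {(2, -3)}; classification: node.

Compute partial derivatives:
  f_x = -6*x**2 + 4*x*y + 34*x - 8*y - 44.
  f_y = 2*x**2 - 8*x + 3*y**2 + 20*y + 41.
Scan x_0 ∈ {−4, ..., 4}. For each x_0, f_y(x_0, y) is a polynomial in y; find its integer roots y ∈ {−4, ..., 4}, then test f_x and f at those candidates.
  x = -4: f_y(-4, y) = 3*y**2 + 20*y + 105; no integer root y with |y| ≤ 4.
  x = -3: f_y(-3, y) = 3*y**2 + 20*y + 83; no integer root y with |y| ≤ 4.
  x = -2: f_y(-2, y) = 3*y**2 + 20*y + 65; no integer root y with |y| ≤ 4.
  x = -1: f_y(-1, y) = 3*y**2 + 20*y + 51; no integer root y with |y| ≤ 4.
  x = 0: f_y(0, y) = 3*y**2 + 20*y + 41; no integer root y with |y| ≤ 4.
  x = 1: f_y(1, y) = 3*y**2 + 20*y + 35; no integer root y with |y| ≤ 4.
  x = 2: f_y(2, y) = 3*y**2 + 20*y + 33; vanishes at y ∈ {-3}. (2, -3): f_x = 0, f = 0 — SINGULAR.
  x = 3: f_y(3, y) = 3*y**2 + 20*y + 35; no integer root y with |y| ≤ 4.
  x = 4: f_y(4, y) = 3*y**2 + 20*y + 41; no integer root y with |y| ≤ 4.
Only singular point on the grid: (2, -3).
Classify: substitute x = 2 + u, y = -3 + v and expand: f = -2*u**3 + 2*u**2*v - u**2 + v**3 + v**2.
No constant or linear terms (consistent with a singular point). Quadratic part: -u**2 + v**2. Cubic part: -2*u**3 + 2*u**2*v + v**3.
The quadratic part v**2 - u**2 = (v − u)(v + u) splits into two distinct linear factors, so there are two distinct tangent lines y − -3 = ±(x − 2) — this is a node (ordinary double point).
Classification: node.


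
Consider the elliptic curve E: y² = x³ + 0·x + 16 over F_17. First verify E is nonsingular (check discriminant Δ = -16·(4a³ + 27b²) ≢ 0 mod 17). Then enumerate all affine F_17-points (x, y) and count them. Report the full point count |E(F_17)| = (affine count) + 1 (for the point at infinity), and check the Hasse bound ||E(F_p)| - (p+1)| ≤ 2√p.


Affine points = {(0, 4), (0, 13), (1, 0), (3, 3), (3, 14), (7, 6), (7, 11), (8, 1), (8, 16), (10, 8), (10, 9), (11, 2), (11, 15), (15, 5), (15, 12), (16, 7), (16, 10)}; affine count = 17; |E(F_17)| = 18.

Discriminant check: Δ ∝ 4a³ + 27b² = 4·0³ + 27·16² = 4·0 + 27·256 ≡ 10 (mod 17). Nonzero ⇒ E is nonsingular.
For each x ∈ F_17, compute rhs = x³ + 0·x + 16 mod 17, then count y ∈ F_17 with y² ≡ rhs.
  x = 0: rhs = 16, matching y values: 4, 13 (2 points).
  x = 1: rhs = 0, matching y values: 0 (1 points).
  x = 2: rhs = 7, matching y values: none (0 points).
  x = 3: rhs = 9, matching y values: 3, 14 (2 points).
  x = 4: rhs = 12, matching y values: none (0 points).
  x = 5: rhs = 5, matching y values: none (0 points).
  x = 6: rhs = 11, matching y values: none (0 points).
  x = 7: rhs = 2, matching y values: 6, 11 (2 points).
  x = 8: rhs = 1, matching y values: 1, 16 (2 points).
  x = 9: rhs = 14, matching y values: none (0 points).
  x = 10: rhs = 13, matching y values: 8, 9 (2 points).
  x = 11: rhs = 4, matching y values: 2, 15 (2 points).
  x = 12: rhs = 10, matching y values: none (0 points).
  x = 13: rhs = 3, matching y values: none (0 points).
  x = 14: rhs = 6, matching y values: none (0 points).
  x = 15: rhs = 8, matching y values: 5, 12 (2 points).
  x = 16: rhs = 15, matching y values: 7, 10 (2 points).
Total affine count: 17.
Full point count |E(F_17)| = 17 + 1 = 18.
Hasse bound: |18 − (17+1)| = |0| = 0 ≤ 2√17 ≈ 8.2462 ✓.


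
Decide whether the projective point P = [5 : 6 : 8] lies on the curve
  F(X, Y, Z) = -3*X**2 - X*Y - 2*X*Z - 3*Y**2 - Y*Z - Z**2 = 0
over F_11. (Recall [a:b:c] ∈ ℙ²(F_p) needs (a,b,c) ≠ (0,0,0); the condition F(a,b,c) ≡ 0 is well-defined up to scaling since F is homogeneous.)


F(5,6,8) ≡ 2 (mod 11); P is NOT on the curve.

Evaluate F(5, 6, 8) term-by-term (mod 11).
  -3*X**2 ↦ -3·25·1·1 = -75
  -X*Y ↦ -1·5·6·1 = -30
  -2*X*Z ↦ -2·5·1·8 = -80
  -3*Y**2 ↦ -3·1·36·1 = -108
  -Y*Z ↦ -1·1·6·8 = -48
  -Z**2 ↦ -1·1·1·64 = -64
Sum: F(5, 6, 8) = (-75) + (-30) + (-80) + (-108) + (-48) + (-64) = -405.
Reducing mod 11: -405 ≡ 2 (mod 11).
Since F(a, b, c) ≡ 2 ≠ 0 (mod 11), P does NOT lie on the curve.


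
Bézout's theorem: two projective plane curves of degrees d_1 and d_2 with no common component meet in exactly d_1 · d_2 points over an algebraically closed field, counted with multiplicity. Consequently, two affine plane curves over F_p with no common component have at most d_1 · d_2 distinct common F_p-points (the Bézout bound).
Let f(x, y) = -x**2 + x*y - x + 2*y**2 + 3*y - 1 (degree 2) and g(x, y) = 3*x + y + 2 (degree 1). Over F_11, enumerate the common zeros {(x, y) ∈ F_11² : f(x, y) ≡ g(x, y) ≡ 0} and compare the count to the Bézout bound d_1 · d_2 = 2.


Common zeros: {(9, 4)}; count = 1; Bézout bound = 2.

deg(f) = 2, deg(g) = 1, so Bézout bound = 2.
Scan x ∈ F_11. For each x, list the y ∈ F_11 with f(x, y) ≡ 0 and those with g(x, y) ≡ 0 (mod 11); the common zeros in that column are the intersection.
  x = 0: f ≡ 0 at y ∈ ∅; g ≡ 0 at y ∈ {9}; common: ∅.
  x = 1: f ≡ 0 at y ∈ ∅; g ≡ 0 at y ∈ {6}; common: ∅.
  x = 2: f ≡ 0 at y ∈ {1, 2}; g ≡ 0 at y ∈ {3}; common: ∅.
  x = 3: f ≡ 0 at y ∈ ∅; g ≡ 0 at y ∈ {0}; common: ∅.
  x = 4: f ≡ 0 at y ∈ ∅; g ≡ 0 at y ∈ {8}; common: ∅.
  x = 5: f ≡ 0 at y ∈ {3, 4}; g ≡ 0 at y ∈ {5}; common: ∅.
  x = 6: f ≡ 0 at y ∈ ∅; g ≡ 0 at y ∈ {2}; common: ∅.
  x = 7: f ≡ 0 at y ∈ ∅; g ≡ 0 at y ∈ {10}; common: ∅.
  x = 8: f ≡ 0 at y ∈ {3, 8}; g ≡ 0 at y ∈ {7}; common: ∅.
  x = 9: f ≡ 0 at y ∈ {1, 4}; g ≡ 0 at y ∈ {4}; common: {4}.
  x = 10: f ≡ 0 at y ∈ {2, 8}; g ≡ 0 at y ∈ {1}; common: ∅.
Collecting: common zeros = {(9, 4)}, so the count is 1.
Comparison with the Bézout bound: 1 ≤ 2 = deg(f)·deg(g), as expected for curves with no common component (the affine F_11-count falls short of the bound because intersections may lie at infinity, over extension fields, or carry multiplicity).


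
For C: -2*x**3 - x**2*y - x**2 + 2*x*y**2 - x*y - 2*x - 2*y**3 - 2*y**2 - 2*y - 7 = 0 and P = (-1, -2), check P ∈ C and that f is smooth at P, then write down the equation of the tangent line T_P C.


Tangent line at P: -10*y - 20 = 0.

Step 1: f(-1, -2) = 0, so P lies on C.
Step 2: partial derivatives
  f_x(x, y) = -6*x**2 - 2*x*y - 2*x + 2*y**2 - y - 2, f_y(x, y) = -x**2 + 4*x*y - x - 6*y**2 - 4*y - 2.
  f_x(P) = 0, f_y(P) = -10 (gradient nonzero, so P is smooth).
Step 3: tangent line at P: 0·(x − -1) + -10·(y − -2) = 0.
Expanding: -10*y - 20 = 0.


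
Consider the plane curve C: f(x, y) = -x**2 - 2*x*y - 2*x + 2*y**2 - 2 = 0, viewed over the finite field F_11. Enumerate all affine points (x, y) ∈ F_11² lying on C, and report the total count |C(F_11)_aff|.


Affine F_11-points: {(0, 1), (0, 10), (1, 6), (5, 8), (6, 2), (6, 4), (7, 1), (7, 6), (10, 2), (10, 8)}; count = 10.

For each of the 121 pairs (x, y) ∈ F_11², evaluate f(x, y) mod 11. Record the zeros.
  x = 0: [0↦9, 1↦0, 2↦6, 3↦5, 4↦8, 5↦4, 6↦4, 7↦8, 8↦5, 9↦6, 10↦0]  zeros at y ∈ {1, 10}
  x = 1: [0↦6, 1↦6, 2↦10, 3↦7, 4↦8, 5↦2, 6↦0, 7↦2, 8↦8, 9↦7, 10↦10]  zeros at y ∈ {6}
  x = 2: [0↦1, 1↦10, 2↦1, 3↦7, 4↦6, 5↦9, 6↦5, 7↦5, 8↦9, 9↦6, 10↦7]  zeros at y ∈ ∅
  x = 3: [0↦5, 1↦1, 2↦1, 3↦5, 4↦2, 5↦3, 6↦8, 7↦6, 8↦8, 9↦3, 10↦2]  zeros at y ∈ ∅
  x = 4: [0↦7, 1↦1, 2↦10, 3↦1, 4↦7, 5↦6, 6↦9, 7↦5, 8↦5, 9↦9, 10↦6]  zeros at y ∈ ∅
  x = 5: [0↦7, 1↦10, 2↦6, 3↦6, 4↦10, 5↦7, 6↦8, 7↦2, 8↦0, 9↦2, 10↦8]  zeros at y ∈ {8}
  x = 6: [0↦5, 1↦6, 2↦0, 3↦9, 4↦0, 5↦6, 6↦5, 7↦8, 8↦4, 9↦4, 10↦8]  zeros at y ∈ {2, 4}
  x = 7: [0↦1, 1↦0, 2↦3, 3↦10, 4↦10, 5↦3, 6↦0, 7↦1, 8↦6, 9↦4, 10↦6]  zeros at y ∈ {1, 6}
  x = 8: [0↦6, 1↦3, 2↦4, 3↦9, 4↦7, 5↦9, 6↦4, 7↦3, 8↦6, 9↦2, 10↦2]  zeros at y ∈ ∅
  x = 9: [0↦9, 1↦4, 2↦3, 3↦6, 4↦2, 5↦2, 6↦6, 7↦3, 8↦4, 9↦9, 10↦7]  zeros at y ∈ ∅
  x = 10: [0↦10, 1↦3, 2↦0, 3↦1, 4↦6, 5↦4, 6↦6, 7↦1, 8↦0, 9↦3, 10↦10]  zeros at y ∈ {2, 8}
Collecting zeros: affine points = {(0, 1), (0, 10), (1, 6), (5, 8), (6, 2), (6, 4), (7, 1), (7, 6), (10, 2), (10, 8)}.
Total count |C(F_11)_aff| = 10.


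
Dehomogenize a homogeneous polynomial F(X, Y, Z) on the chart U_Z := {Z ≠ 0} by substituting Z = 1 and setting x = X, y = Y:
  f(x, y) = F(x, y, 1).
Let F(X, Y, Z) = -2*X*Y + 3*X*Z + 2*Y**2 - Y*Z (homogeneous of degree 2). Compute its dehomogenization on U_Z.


f(x, y) = -2*x*y + 3*x + 2*y**2 - y

On U_Z we set Z = 1. Each monomial c·X^i·Y^j·Z^k in F becomes c·x^i·y^j·1^k = c·x^i·y^j.
Substituting Z = 1: F(X, Y, 1) = -2*x*y + 3*x + 2*y**2 - y.
Note: deg(f) ≤ deg(F) = 2; strict inequality happens when F is divisible by Z (lost terms).


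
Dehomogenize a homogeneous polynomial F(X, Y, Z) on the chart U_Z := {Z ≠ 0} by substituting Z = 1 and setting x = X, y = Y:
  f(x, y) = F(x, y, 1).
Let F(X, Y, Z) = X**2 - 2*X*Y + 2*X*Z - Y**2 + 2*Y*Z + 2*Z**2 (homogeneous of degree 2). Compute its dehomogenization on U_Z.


f(x, y) = x**2 - 2*x*y + 2*x - y**2 + 2*y + 2

On U_Z we set Z = 1. Each monomial c·X^i·Y^j·Z^k in F becomes c·x^i·y^j·1^k = c·x^i·y^j.
Substituting Z = 1: F(X, Y, 1) = x**2 - 2*x*y + 2*x - y**2 + 2*y + 2.
Note: deg(f) ≤ deg(F) = 2; strict inequality happens when F is divisible by Z (lost terms).


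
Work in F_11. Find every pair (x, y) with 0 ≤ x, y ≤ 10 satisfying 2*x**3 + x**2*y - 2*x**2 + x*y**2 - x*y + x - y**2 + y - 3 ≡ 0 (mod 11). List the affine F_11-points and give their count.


Affine F_11-points: {(0, 6), (1, 2), (2, 1), (2, 7), (3, 5), (3, 8), (5, 5), (5, 9), (6, 0), (6, 7), (7, 5), (7, 8), (9, 8), (9, 9), (10, 9)}; count = 15.

For each of the 121 pairs (x, y) ∈ F_11², evaluate f(x, y) mod 11. Record the zeros.
  x = 0: [0↦8, 1↦8, 2↦6, 3↦2, 4↦7, 5↦10, 6↦0, 7↦10, 8↦7, 9↦2, 10↦6]  zeros at y ∈ {6}
  x = 1: [0↦9, 1↦10, 2↦0, 3↦1, 4↦2, 5↦3, 6↦4, 7↦5, 8↦6, 9↦7, 10↦8]  zeros at y ∈ {2}
  x = 2: [0↦7, 1↦0, 2↦6, 3↦3, 4↦2, 5↦3, 6↦6, 7↦0, 8↦7, 9↦5, 10↦5]  zeros at y ∈ {1, 7}
  x = 3: [0↦3, 1↦1, 2↦3, 3↦9, 4↦8, 5↦0, 6↦7, 7↦7, 8↦0, 9↦8, 10↦9]  zeros at y ∈ {5, 8}
  x = 4: [0↦9, 1↦3, 2↦3, 3↦9, 4↦10, 5↦6, 6↦8, 7↦5, 8↦8, 9↦6, 10↦10]  zeros at y ∈ ∅
  x = 5: [0↦4, 1↦7, 2↦7, 3↦4, 4↦9, 5↦0, 6↦10, 7↦6, 8↦10, 9↦0, 10↦9]  zeros at y ∈ {5, 9}
  x = 6: [0↦0, 1↦3, 2↦5, 3↦6, 4↦6, 5↦5, 6↦3, 7↦0, 8↦7, 9↦2, 10↦7]  zeros at y ∈ {0, 7}
  x = 7: [0↦9, 1↦3, 2↦9, 3↦5, 4↦2, 5↦0, 6↦10, 7↦10, 8↦0, 9↦2, 10↦5]  zeros at y ∈ {5, 8}
  x = 8: [0↦10, 1↦8, 2↦9, 3↦2, 4↦9, 5↦8, 6↦10, 7↦4, 8↦1, 9↦1, 10↦4]  zeros at y ∈ ∅
  x = 9: [0↦4, 1↦8, 2↦6, 3↦9, 4↦6, 5↦8, 6↦4, 7↦5, 8↦0, 9↦0, 10↦5]  zeros at y ∈ {8, 9}
  x = 10: [0↦3, 1↦4, 2↦1, 3↦5, 4↦5, 5↦1, 6↦4, 7↦3, 8↦9, 9↦0, 10↦9]  zeros at y ∈ {9}
Collecting zeros: affine points = {(0, 6), (1, 2), (2, 1), (2, 7), (3, 5), (3, 8), (5, 5), (5, 9), (6, 0), (6, 7), (7, 5), (7, 8), (9, 8), (9, 9), (10, 9)}.
Total count |C(F_11)_aff| = 15.


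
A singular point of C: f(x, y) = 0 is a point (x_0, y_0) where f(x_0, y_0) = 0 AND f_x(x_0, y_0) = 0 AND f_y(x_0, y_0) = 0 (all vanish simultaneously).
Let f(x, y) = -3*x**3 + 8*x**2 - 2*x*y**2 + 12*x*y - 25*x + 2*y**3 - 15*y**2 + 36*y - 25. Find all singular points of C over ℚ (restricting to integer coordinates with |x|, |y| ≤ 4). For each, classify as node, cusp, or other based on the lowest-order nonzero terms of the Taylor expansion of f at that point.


Singular points: {(1, 3)}; classification: node.

Compute partial derivatives:
  f_x = -9*x**2 + 16*x - 2*y**2 + 12*y - 25.
  f_y = -4*x*y + 12*x + 6*y**2 - 30*y + 36.
Scan x_0 ∈ {−4, ..., 4}. For each x_0, f_y(x_0, y) is a polynomial in y; find its integer roots y ∈ {−4, ..., 4}, then test f_x and f at those candidates.
  x = -4: f_y(-4, y) = 6*y**2 - 14*y - 12; vanishes at y ∈ {3}. (-4, 3): f_x = -215 ≠ 0.
  x = -3: f_y(-3, y) = 6*y**2 - 18*y; vanishes at y ∈ {0, 3}. (-3, 0): f_x = -154 ≠ 0; (-3, 3): f_x = -136 ≠ 0.
  x = -2: f_y(-2, y) = 6*y**2 - 22*y + 12; vanishes at y ∈ {3}. (-2, 3): f_x = -75 ≠ 0.
  x = -1: f_y(-1, y) = 6*y**2 - 26*y + 24; vanishes at y ∈ {3}. (-1, 3): f_x = -32 ≠ 0.
  x = 0: f_y(0, y) = 6*y**2 - 30*y + 36; vanishes at y ∈ {2, 3}. (0, 2): f_x = -9 ≠ 0; (0, 3): f_x = -7 ≠ 0.
  x = 1: f_y(1, y) = 6*y**2 - 34*y + 48; vanishes at y ∈ {3}. (1, 3): f_x = 0, f = 0 — SINGULAR.
  x = 2: f_y(2, y) = 6*y**2 - 38*y + 60; vanishes at y ∈ {3}. (2, 3): f_x = -11 ≠ 0.
  x = 3: f_y(3, y) = 6*y**2 - 42*y + 72; vanishes at y ∈ {3, 4}. (3, 3): f_x = -40 ≠ 0; (3, 4): f_x = -42 ≠ 0.
  x = 4: f_y(4, y) = 6*y**2 - 46*y + 84; vanishes at y ∈ {3}. (4, 3): f_x = -87 ≠ 0.
Only singular point on the grid: (1, 3).
Classify: substitute x = 1 + u, y = 3 + v and expand: f = -3*u**3 - u**2 - 2*u*v**2 + 2*v**3 + v**2.
No constant or linear terms (consistent with a singular point). Quadratic part: -u**2 + v**2. Cubic part: -3*u**3 - 2*u*v**2 + 2*v**3.
The quadratic part v**2 - u**2 = (v − u)(v + u) splits into two distinct linear factors, so there are two distinct tangent lines y − 3 = ±(x − 1) — this is a node (ordinary double point).
Classification: node.


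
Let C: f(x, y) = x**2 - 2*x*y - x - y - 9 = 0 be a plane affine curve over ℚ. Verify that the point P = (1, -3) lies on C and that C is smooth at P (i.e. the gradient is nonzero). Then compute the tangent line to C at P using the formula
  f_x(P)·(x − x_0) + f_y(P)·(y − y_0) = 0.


Tangent line at P: 7*x - 3*y - 16 = 0.

Step 1: f(1, -3) = 0, so P lies on C.
Step 2: partial derivatives
  f_x(x, y) = 2*x - 2*y - 1, f_y(x, y) = -2*x - 1.
  f_x(P) = 7, f_y(P) = -3 (gradient nonzero, so P is smooth).
Step 3: tangent line at P: 7·(x − 1) + -3·(y − -3) = 0.
Expanding: 7*x - 3*y - 16 = 0.


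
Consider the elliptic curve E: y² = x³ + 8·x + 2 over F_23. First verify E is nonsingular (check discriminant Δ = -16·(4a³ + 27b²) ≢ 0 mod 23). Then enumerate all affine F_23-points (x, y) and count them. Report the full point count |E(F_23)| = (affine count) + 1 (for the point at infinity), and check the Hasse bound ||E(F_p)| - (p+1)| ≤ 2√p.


Affine points = {(0, 5), (0, 18), (2, 7), (2, 16), (4, 11), (4, 12), (5, 11), (5, 12), (6, 6), (6, 17), (8, 7), (8, 16), (10, 1), (10, 22), (11, 8), (11, 15), (12, 3), (12, 20), (13, 7), (13, 16), (14, 11), (14, 12), (15, 1), (15, 22), (21, 1), (21, 22), (22, 4), (22, 19)}; affine count = 28; |E(F_23)| = 29.

Discriminant check: Δ ∝ 4a³ + 27b² = 4·8³ + 27·2² = 4·512 + 27·4 ≡ 17 (mod 23). Nonzero ⇒ E is nonsingular.
For each x ∈ F_23, compute rhs = x³ + 8·x + 2 mod 23, then count y ∈ F_23 with y² ≡ rhs.
  x = 0: rhs = 2, matching y values: 5, 18 (2 points).
  x = 1: rhs = 11, matching y values: none (0 points).
  x = 2: rhs = 3, matching y values: 7, 16 (2 points).
  x = 3: rhs = 7, matching y values: none (0 points).
  x = 4: rhs = 6, matching y values: 11, 12 (2 points).
  x = 5: rhs = 6, matching y values: 11, 12 (2 points).
  x = 6: rhs = 13, matching y values: 6, 17 (2 points).
  x = 7: rhs = 10, matching y values: none (0 points).
  x = 8: rhs = 3, matching y values: 7, 16 (2 points).
  x = 9: rhs = 21, matching y values: none (0 points).
  x = 10: rhs = 1, matching y values: 1, 22 (2 points).
  x = 11: rhs = 18, matching y values: 8, 15 (2 points).
  x = 12: rhs = 9, matching y values: 3, 20 (2 points).
  x = 13: rhs = 3, matching y values: 7, 16 (2 points).
  x = 14: rhs = 6, matching y values: 11, 12 (2 points).
  x = 15: rhs = 1, matching y values: 1, 22 (2 points).
  x = 16: rhs = 17, matching y values: none (0 points).
  x = 17: rhs = 14, matching y values: none (0 points).
  x = 18: rhs = 21, matching y values: none (0 points).
  x = 19: rhs = 21, matching y values: none (0 points).
  x = 20: rhs = 20, matching y values: none (0 points).
  x = 21: rhs = 1, matching y values: 1, 22 (2 points).
  x = 22: rhs = 16, matching y values: 4, 19 (2 points).
Total affine count: 28.
Full point count |E(F_23)| = 28 + 1 = 29.
Hasse bound: |29 − (23+1)| = |5| = 5 ≤ 2√23 ≈ 9.5917 ✓.
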